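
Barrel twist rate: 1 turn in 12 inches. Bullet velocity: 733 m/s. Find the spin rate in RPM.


twist_m = 12*0.0254 = 0.3048 m
spin = v/twist = 733/0.3048 = 2404.856 rev/s
RPM = spin*60 = 2404.856*60 ≈ 144291 RPM

144291 RPM


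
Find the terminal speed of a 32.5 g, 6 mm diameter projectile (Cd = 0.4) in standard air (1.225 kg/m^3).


A = pi*(d/2)^2 = pi*(6/2000)^2 = 2.82743e-05 m^2
vt = sqrt(2mg/(Cd*rho*A)) = sqrt(2*0.0325*9.81/(0.4 * 1.225 * 2.82743e-05)) = 214.5 m/s

214.5 m/s


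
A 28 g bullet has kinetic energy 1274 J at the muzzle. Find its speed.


v = sqrt(2*E/m) = sqrt(2*1274/0.028) = 301.7 m/s

301.7 m/s


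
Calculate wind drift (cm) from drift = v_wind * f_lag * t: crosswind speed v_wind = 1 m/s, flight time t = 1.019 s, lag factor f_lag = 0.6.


drift = v_wind * lag * t = 1 * 0.6 * 1.019 = 0.6114 m ≈ 61.14 cm

61.14 cm


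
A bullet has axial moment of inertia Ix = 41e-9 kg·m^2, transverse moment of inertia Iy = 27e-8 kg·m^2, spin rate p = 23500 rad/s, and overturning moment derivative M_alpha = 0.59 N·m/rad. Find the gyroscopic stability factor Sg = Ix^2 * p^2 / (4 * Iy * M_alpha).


Sg = Ix^2 * p^2 / (4 * Iy * M_alpha) = (41e-9)^2 * 23500^2 / (4 * 27e-8 * 0.59) = 1.457

1.457


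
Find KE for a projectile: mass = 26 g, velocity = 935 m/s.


E = 0.5*m*v^2 = 0.5*0.026*935^2 = 11365 J

11365 J


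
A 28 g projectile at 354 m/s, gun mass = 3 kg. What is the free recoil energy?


v_r = m_p*v_p/m_gun = 0.028*354/3 = 3.304 m/s, E_r = 0.5*m_gun*v_r^2 = 0.5*3*3.304^2 = 16.37 J

16.37 J


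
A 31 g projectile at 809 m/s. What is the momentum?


p = m*v = 0.031*809 = 25.08 kg·m/s

25.08 kg·m/s


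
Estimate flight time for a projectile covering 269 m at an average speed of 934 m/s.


t = d/v = 269/934 = 0.288 s

0.288 s


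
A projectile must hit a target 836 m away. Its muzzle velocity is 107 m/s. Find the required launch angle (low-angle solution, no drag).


sin(2*theta) = R*g/v0^2 = 836*9.81/107^2 = 0.716321, theta = arcsin(0.716321)/2 = 22.88°

22.88 degrees


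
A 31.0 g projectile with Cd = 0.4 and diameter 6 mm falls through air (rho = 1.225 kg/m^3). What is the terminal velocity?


A = pi*(d/2)^2 = pi*(6/2000)^2 = 2.82743e-05 m^2
vt = sqrt(2mg/(Cd*rho*A)) = sqrt(2*0.031*9.81/(0.4 * 1.225 * 2.82743e-05)) = 209.5 m/s

209.5 m/s


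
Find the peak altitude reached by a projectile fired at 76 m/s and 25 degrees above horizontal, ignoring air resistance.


H = (v0*sin(theta))^2 / (2g) = (76*sin(25°))^2 / (2*9.81) = 52.58 m

52.58 m


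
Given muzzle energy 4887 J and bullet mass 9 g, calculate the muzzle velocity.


v = sqrt(2*E/m) = sqrt(2*4887/0.009) = 1042 m/s

1042 m/s


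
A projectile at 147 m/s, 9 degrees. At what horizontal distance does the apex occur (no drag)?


R = v0^2*sin(2*theta)/g = 147^2*sin(2*9°)/9.81 = 680.688 m
apex_dist = R/2 = 680.688/2 = 340.3 m

340.3 m


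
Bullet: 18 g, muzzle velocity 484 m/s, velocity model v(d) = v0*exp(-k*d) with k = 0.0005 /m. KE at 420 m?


v = v0*exp(-k*d) = 484*exp(-0.0005*420) = 392.323 m/s
E = 0.5*m*v^2 = 0.5*0.018*392.323^2 = 1385 J

1385 J


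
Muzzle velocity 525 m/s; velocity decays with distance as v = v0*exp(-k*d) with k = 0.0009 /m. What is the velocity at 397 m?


v = v0*exp(-k*d) = 525*exp(-0.0009*397) = 367.3 m/s

367.3 m/s


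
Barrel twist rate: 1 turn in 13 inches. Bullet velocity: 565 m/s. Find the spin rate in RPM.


twist_m = 13*0.0254 = 0.3302 m
spin = v/twist = 565/0.3302 = 1711.084 rev/s
RPM = spin*60 = 1711.084*60 ≈ 102665 RPM

102665 RPM


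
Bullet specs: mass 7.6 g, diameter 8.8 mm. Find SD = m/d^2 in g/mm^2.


SD = m/d^2 = 7.6/8.8^2 = 0.09814 g/mm^2

0.09814 g/mm^2


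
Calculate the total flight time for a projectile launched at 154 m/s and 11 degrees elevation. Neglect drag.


T = 2*v0*sin(theta)/g = 2*154*sin(11°)/9.81 = 5.991 s

5.991 s


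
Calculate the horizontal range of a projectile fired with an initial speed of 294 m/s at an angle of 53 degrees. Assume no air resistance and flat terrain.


R = v0^2 * sin(2*theta) / g = 294^2 * sin(2*53°) / 9.81 = 8470 m

8470 m


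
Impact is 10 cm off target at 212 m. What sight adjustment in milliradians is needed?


1 mrad subtends 1 cm per 10 m of range, so adj = error_cm / (dist_m / 10) = 10 / (212/10) = 0.4717 mrad

0.4717 mrad


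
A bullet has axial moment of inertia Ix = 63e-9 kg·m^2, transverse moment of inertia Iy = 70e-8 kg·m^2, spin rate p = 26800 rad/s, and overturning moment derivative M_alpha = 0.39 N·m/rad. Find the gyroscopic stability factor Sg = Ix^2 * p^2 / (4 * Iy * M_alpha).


Sg = Ix^2 * p^2 / (4 * Iy * M_alpha) = (63e-9)^2 * 26800^2 / (4 * 70e-8 * 0.39) = 2.611

2.611


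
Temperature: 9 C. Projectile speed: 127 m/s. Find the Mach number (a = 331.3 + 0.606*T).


a = 331.3 + 0.606*(9) = 336.754 m/s
M = v/a = 127/336.754 = 0.3771

0.3771


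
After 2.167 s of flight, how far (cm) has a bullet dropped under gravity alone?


drop = 0.5*g*t^2 = 0.5*9.81*2.167^2 = 23.0333 m ≈ 2303 cm

2303 cm


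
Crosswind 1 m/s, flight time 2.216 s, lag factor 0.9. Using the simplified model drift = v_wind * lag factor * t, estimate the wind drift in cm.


drift = v_wind * lag * t = 1 * 0.9 * 2.216 = 1.9944 m ≈ 199.4 cm

199.4 cm


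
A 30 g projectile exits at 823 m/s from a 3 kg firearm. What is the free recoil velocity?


v_recoil = m_p * v_p / m_gun = 0.03 * 823 / 3 = 8.23 m/s

8.23 m/s


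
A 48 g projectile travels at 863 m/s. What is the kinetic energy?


E = 0.5*m*v^2 = 0.5*0.048*863^2 = 17874 J

17874 J


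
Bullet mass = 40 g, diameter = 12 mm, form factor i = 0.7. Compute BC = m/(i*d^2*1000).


BC = m/(i*d^2*1000) = 40/(0.7 * 12^2 * 1000) = 0.0003968

0.0003968


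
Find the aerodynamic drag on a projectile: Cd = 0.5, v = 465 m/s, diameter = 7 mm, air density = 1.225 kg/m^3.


A = pi*(d/2)^2 = pi*(7/2000)^2 = 3.84845e-05 m^2
Fd = 0.5*Cd*rho*A*v^2 = 0.5*0.5*1.225*3.84845e-05*465^2 = 2.548 N

2.548 N


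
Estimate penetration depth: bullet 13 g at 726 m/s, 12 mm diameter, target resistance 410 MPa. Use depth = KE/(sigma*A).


A = pi*(d/2)^2 = pi*(12/2)^2 = 113.097 mm^2
E = 0.5*m*v^2 = 0.5*0.013*726^2 = 3425.99 J
depth = E/(sigma*A) = 3425.99 J / (410 MPa * 113.097 mm^2) = 3425.99/(410 * 113.097) m = 0.073884 m ≈ 73.88 mm

73.88 mm


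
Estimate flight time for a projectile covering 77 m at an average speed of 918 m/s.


t = d/v = 77/918 = 0.08388 s

0.08388 s


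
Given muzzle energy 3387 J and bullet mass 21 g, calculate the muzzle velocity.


v = sqrt(2*E/m) = sqrt(2*3387/0.021) = 568 m/s

568 m/s


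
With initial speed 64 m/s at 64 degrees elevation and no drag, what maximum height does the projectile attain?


H = (v0*sin(theta))^2 / (2g) = (64*sin(64°))^2 / (2*9.81) = 168.6 m

168.6 m


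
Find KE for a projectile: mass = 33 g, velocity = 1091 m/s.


E = 0.5*m*v^2 = 0.5*0.033*1091^2 = 19640 J

19640 J


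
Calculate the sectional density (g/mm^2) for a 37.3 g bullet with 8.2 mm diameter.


SD = m/d^2 = 37.3/8.2^2 = 0.5547 g/mm^2

0.5547 g/mm^2


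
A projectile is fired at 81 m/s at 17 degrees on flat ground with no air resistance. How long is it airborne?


T = 2*v0*sin(theta)/g = 2*81*sin(17°)/9.81 = 4.828 s

4.828 s


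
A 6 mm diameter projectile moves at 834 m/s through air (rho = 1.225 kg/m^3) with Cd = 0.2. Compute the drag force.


A = pi*(d/2)^2 = pi*(6/2000)^2 = 2.82743e-05 m^2
Fd = 0.5*Cd*rho*A*v^2 = 0.5*0.2*1.225*2.82743e-05*834^2 = 2.409 N

2.409 N


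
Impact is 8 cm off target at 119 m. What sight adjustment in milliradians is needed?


1 mrad subtends 1 cm per 10 m of range, so adj = error_cm / (dist_m / 10) = 8 / (119/10) = 0.6723 mrad

0.6723 mrad


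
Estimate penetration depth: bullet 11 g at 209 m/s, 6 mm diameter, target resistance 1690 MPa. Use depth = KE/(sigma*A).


A = pi*(d/2)^2 = pi*(6/2)^2 = 28.2743 mm^2
E = 0.5*m*v^2 = 0.5*0.011*209^2 = 240.245 J
depth = E/(sigma*A) = 240.245 J / (1690 MPa * 28.2743 mm^2) = 240.245/(1690 * 28.2743) m = 0.00502778 m ≈ 5.028 mm

5.028 mm


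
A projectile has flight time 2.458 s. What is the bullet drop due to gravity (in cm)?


drop = 0.5*g*t^2 = 0.5*9.81*2.458^2 = 29.6349 m ≈ 2963 cm

2963 cm


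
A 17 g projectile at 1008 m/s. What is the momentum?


p = m*v = 0.017*1008 = 17.14 kg·m/s

17.14 kg·m/s


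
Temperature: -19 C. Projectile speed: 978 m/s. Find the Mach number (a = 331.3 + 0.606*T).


a = 331.3 + 0.606*(-19) = 319.786 m/s
M = v/a = 978/319.786 = 3.058

3.058


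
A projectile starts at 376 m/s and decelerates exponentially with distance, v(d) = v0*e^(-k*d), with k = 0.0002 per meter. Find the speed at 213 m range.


v = v0*exp(-k*d) = 376*exp(-0.0002*213) = 360.3 m/s

360.3 m/s


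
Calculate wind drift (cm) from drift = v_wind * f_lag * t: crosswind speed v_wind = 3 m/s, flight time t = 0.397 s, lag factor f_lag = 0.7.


drift = v_wind * lag * t = 3 * 0.7 * 0.397 = 0.8337 m ≈ 83.37 cm

83.37 cm


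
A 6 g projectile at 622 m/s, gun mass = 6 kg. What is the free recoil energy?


v_r = m_p*v_p/m_gun = 0.006*622/6 = 0.622 m/s, E_r = 0.5*m_gun*v_r^2 = 0.5*6*0.622^2 = 1.161 J

1.161 J


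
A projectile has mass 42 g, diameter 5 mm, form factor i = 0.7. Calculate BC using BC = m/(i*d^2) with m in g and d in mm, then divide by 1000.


BC = m/(i*d^2*1000) = 42/(0.7 * 5^2 * 1000) = 0.0024

0.0024


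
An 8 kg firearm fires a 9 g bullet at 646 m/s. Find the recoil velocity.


v_recoil = m_p * v_p / m_gun = 0.009 * 646 / 8 = 0.7267 m/s

0.7267 m/s


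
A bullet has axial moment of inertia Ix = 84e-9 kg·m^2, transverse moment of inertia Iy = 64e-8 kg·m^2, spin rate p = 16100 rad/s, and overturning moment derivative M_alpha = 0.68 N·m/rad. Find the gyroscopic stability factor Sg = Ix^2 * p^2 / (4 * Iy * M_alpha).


Sg = Ix^2 * p^2 / (4 * Iy * M_alpha) = (84e-9)^2 * 16100^2 / (4 * 64e-8 * 0.68) = 1.051

1.051


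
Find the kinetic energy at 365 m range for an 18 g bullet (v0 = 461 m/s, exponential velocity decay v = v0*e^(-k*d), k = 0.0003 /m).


v = v0*exp(-k*d) = 461*exp(-0.0003*365) = 413.186 m/s
E = 0.5*m*v^2 = 0.5*0.018*413.186^2 = 1537 J

1537 J


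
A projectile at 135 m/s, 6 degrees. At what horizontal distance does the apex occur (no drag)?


R = v0^2*sin(2*theta)/g = 135^2*sin(2*6°)/9.81 = 386.258 m
apex_dist = R/2 = 386.258/2 = 193.1 m

193.1 m


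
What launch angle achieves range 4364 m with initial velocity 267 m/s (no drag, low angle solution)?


sin(2*theta) = R*g/v0^2 = 4364*9.81/267^2 = 0.600525, theta = arcsin(0.600525)/2 = 18.45°

18.45 degrees


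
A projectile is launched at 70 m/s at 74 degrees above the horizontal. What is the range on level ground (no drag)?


R = v0^2 * sin(2*theta) / g = 70^2 * sin(2*74°) / 9.81 = 264.7 m

264.7 m


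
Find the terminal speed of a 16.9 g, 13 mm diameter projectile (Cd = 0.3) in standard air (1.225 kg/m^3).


A = pi*(d/2)^2 = pi*(13/2000)^2 = 1.32732e-04 m^2
vt = sqrt(2mg/(Cd*rho*A)) = sqrt(2*0.0169*9.81/(0.3 * 1.225 * 1.32732e-04)) = 82.45 m/s

82.45 m/s


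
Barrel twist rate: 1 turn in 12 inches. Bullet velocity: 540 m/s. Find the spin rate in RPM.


twist_m = 12*0.0254 = 0.3048 m
spin = v/twist = 540/0.3048 = 1771.654 rev/s
RPM = spin*60 = 1771.654*60 ≈ 106299 RPM

106299 RPM


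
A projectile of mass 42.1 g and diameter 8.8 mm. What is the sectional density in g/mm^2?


SD = m/d^2 = 42.1/8.8^2 = 0.5436 g/mm^2

0.5436 g/mm^2


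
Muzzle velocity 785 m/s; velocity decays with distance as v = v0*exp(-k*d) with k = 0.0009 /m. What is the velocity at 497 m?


v = v0*exp(-k*d) = 785*exp(-0.0009*497) = 501.9 m/s

501.9 m/s


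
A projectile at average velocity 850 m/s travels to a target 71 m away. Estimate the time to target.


t = d/v = 71/850 = 0.08353 s

0.08353 s


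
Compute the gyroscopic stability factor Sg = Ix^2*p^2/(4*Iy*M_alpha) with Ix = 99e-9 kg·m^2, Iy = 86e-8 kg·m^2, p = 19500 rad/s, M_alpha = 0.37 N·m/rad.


Sg = Ix^2 * p^2 / (4 * Iy * M_alpha) = (99e-9)^2 * 19500^2 / (4 * 86e-8 * 0.37) = 2.928

2.928


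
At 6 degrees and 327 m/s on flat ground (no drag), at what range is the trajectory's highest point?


R = v0^2*sin(2*theta)/g = 327^2*sin(2*6°)/9.81 = 2266.24 m
apex_dist = R/2 = 2266.24/2 = 1133 m

1133 m


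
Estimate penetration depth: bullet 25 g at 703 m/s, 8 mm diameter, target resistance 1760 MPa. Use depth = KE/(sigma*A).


A = pi*(d/2)^2 = pi*(8/2)^2 = 50.2655 mm^2
E = 0.5*m*v^2 = 0.5*0.025*703^2 = 6177.61 J
depth = E/(sigma*A) = 6177.61 J / (1760 MPa * 50.2655 mm^2) = 6177.61/(1760 * 50.2655) m = 0.0698294 m ≈ 69.83 mm

69.83 mm


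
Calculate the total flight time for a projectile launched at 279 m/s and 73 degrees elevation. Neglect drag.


T = 2*v0*sin(theta)/g = 2*279*sin(73°)/9.81 = 54.4 s

54.4 s


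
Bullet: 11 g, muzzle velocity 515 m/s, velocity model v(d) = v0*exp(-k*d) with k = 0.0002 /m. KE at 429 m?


v = v0*exp(-k*d) = 515*exp(-0.0002*429) = 472.656 m/s
E = 0.5*m*v^2 = 0.5*0.011*472.656^2 = 1229 J

1229 J


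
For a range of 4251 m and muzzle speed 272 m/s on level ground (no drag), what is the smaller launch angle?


sin(2*theta) = R*g/v0^2 = 4251*9.81/272^2 = 0.563667, theta = arcsin(0.563667)/2 = 17.15°

17.15 degrees


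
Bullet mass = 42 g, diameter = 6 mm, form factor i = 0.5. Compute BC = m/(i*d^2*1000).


BC = m/(i*d^2*1000) = 42/(0.5 * 6^2 * 1000) = 0.002333

0.002333


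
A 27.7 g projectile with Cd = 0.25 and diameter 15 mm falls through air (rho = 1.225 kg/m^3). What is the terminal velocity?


A = pi*(d/2)^2 = pi*(15/2000)^2 = 1.76715e-04 m^2
vt = sqrt(2mg/(Cd*rho*A)) = sqrt(2*0.0277*9.81/(0.25 * 1.225 * 1.76715e-04)) = 100.2 m/s

100.2 m/s


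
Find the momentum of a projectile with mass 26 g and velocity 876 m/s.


p = m*v = 0.026*876 = 22.78 kg·m/s

22.78 kg·m/s


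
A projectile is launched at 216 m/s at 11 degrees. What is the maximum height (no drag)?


H = (v0*sin(theta))^2 / (2g) = (216*sin(11°))^2 / (2*9.81) = 86.58 m

86.58 m


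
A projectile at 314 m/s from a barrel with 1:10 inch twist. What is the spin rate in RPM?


twist_m = 10*0.0254 = 0.254 m
spin = v/twist = 314/0.254 = 1236.22 rev/s
RPM = spin*60 = 1236.22*60 ≈ 74173 RPM

74173 RPM


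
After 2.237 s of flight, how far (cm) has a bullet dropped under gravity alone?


drop = 0.5*g*t^2 = 0.5*9.81*2.237^2 = 24.5454 m ≈ 2455 cm

2455 cm


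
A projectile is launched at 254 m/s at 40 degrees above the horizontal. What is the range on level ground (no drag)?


R = v0^2 * sin(2*theta) / g = 254^2 * sin(2*40°) / 9.81 = 6477 m

6477 m


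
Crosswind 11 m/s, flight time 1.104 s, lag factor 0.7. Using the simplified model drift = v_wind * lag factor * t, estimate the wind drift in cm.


drift = v_wind * lag * t = 11 * 0.7 * 1.104 = 8.5008 m ≈ 850.1 cm

850.1 cm


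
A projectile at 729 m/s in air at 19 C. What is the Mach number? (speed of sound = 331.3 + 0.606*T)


a = 331.3 + 0.606*(19) = 342.814 m/s
M = v/a = 729/342.814 = 2.127

2.127


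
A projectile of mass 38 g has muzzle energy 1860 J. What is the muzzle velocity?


v = sqrt(2*E/m) = sqrt(2*1860/0.038) = 312.9 m/s

312.9 m/s


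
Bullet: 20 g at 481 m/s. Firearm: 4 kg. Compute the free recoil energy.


v_r = m_p*v_p/m_gun = 0.02*481/4 = 2.405 m/s, E_r = 0.5*m_gun*v_r^2 = 0.5*4*2.405^2 = 11.57 J

11.57 J


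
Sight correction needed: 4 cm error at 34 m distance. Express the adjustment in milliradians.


1 mrad subtends 1 cm per 10 m of range, so adj = error_cm / (dist_m / 10) = 4 / (34/10) = 1.176 mrad

1.176 mrad


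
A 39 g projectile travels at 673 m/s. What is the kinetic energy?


E = 0.5*m*v^2 = 0.5*0.039*673^2 = 8832 J

8832 J


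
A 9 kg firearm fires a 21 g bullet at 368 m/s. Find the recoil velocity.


v_recoil = m_p * v_p / m_gun = 0.021 * 368 / 9 = 0.8587 m/s

0.8587 m/s


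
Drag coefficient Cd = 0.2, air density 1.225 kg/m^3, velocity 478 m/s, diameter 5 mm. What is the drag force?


A = pi*(d/2)^2 = pi*(5/2000)^2 = 1.96350e-05 m^2
Fd = 0.5*Cd*rho*A*v^2 = 0.5*0.2*1.225*1.96350e-05*478^2 = 0.5496 N

0.5496 N


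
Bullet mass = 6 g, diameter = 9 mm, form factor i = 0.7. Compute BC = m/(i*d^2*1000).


BC = m/(i*d^2*1000) = 6/(0.7 * 9^2 * 1000) = 0.0001058

0.0001058


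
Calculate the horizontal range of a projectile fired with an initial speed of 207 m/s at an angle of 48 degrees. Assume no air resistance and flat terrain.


R = v0^2 * sin(2*theta) / g = 207^2 * sin(2*48°) / 9.81 = 4344 m

4344 m


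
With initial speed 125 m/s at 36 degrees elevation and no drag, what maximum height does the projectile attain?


H = (v0*sin(theta))^2 / (2g) = (125*sin(36°))^2 / (2*9.81) = 275.1 m

275.1 m


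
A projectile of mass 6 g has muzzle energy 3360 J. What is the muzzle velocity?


v = sqrt(2*E/m) = sqrt(2*3360/0.006) = 1058 m/s

1058 m/s


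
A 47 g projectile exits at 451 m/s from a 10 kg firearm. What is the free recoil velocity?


v_recoil = m_p * v_p / m_gun = 0.047 * 451 / 10 = 2.12 m/s

2.12 m/s


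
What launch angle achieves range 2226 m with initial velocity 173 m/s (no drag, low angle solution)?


sin(2*theta) = R*g/v0^2 = 2226*9.81/173^2 = 0.729629, theta = arcsin(0.729629)/2 = 23.43°

23.43 degrees


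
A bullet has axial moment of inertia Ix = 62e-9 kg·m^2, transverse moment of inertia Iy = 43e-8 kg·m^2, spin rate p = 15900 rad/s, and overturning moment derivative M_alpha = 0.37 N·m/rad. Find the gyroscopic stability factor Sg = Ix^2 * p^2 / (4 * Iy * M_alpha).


Sg = Ix^2 * p^2 / (4 * Iy * M_alpha) = (62e-9)^2 * 15900^2 / (4 * 43e-8 * 0.37) = 1.527

1.527


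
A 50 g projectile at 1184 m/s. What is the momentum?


p = m*v = 0.05*1184 = 59.2 kg·m/s

59.2 kg·m/s


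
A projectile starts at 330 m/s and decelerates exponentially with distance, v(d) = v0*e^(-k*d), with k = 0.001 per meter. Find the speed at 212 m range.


v = v0*exp(-k*d) = 330*exp(-0.001*212) = 267 m/s

267 m/s


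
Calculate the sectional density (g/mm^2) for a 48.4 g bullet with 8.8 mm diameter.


SD = m/d^2 = 48.4/8.8^2 = 0.625 g/mm^2

0.625 g/mm^2


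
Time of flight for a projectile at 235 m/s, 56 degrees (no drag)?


T = 2*v0*sin(theta)/g = 2*235*sin(56°)/9.81 = 39.72 s

39.72 s


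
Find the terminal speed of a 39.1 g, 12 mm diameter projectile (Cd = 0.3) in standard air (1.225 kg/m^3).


A = pi*(d/2)^2 = pi*(12/2000)^2 = 1.13097e-04 m^2
vt = sqrt(2mg/(Cd*rho*A)) = sqrt(2*0.0391*9.81/(0.3 * 1.225 * 1.13097e-04)) = 135.9 m/s

135.9 m/s


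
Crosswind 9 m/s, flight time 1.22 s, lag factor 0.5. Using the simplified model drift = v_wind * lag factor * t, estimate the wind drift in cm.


drift = v_wind * lag * t = 9 * 0.5 * 1.22 = 5.49 m ≈ 549 cm

549 cm


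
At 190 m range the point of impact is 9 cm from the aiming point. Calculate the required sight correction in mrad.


1 mrad subtends 1 cm per 10 m of range, so adj = error_cm / (dist_m / 10) = 9 / (190/10) = 0.4737 mrad

0.4737 mrad


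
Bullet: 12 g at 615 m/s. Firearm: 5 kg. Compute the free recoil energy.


v_r = m_p*v_p/m_gun = 0.012*615/5 = 1.476 m/s, E_r = 0.5*m_gun*v_r^2 = 0.5*5*1.476^2 = 5.446 J

5.446 J


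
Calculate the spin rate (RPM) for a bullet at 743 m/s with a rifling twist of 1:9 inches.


twist_m = 9*0.0254 = 0.2286 m
spin = v/twist = 743/0.2286 = 3250.219 rev/s
RPM = spin*60 = 3250.219*60 ≈ 195013 RPM

195013 RPM


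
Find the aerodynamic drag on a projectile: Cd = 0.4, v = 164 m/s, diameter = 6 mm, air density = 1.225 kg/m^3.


A = pi*(d/2)^2 = pi*(6/2000)^2 = 2.82743e-05 m^2
Fd = 0.5*Cd*rho*A*v^2 = 0.5*0.4*1.225*2.82743e-05*164^2 = 0.1863 N

0.1863 N


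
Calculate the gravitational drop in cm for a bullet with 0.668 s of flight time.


drop = 0.5*g*t^2 = 0.5*9.81*0.668^2 = 2.18873 m ≈ 218.9 cm

218.9 cm


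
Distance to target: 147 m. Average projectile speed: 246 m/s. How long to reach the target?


t = d/v = 147/246 = 0.5976 s

0.5976 s


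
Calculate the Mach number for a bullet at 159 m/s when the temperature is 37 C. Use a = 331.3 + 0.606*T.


a = 331.3 + 0.606*(37) = 353.722 m/s
M = v/a = 159/353.722 = 0.4495

0.4495


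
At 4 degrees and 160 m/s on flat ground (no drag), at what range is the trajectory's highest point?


R = v0^2*sin(2*theta)/g = 160^2*sin(2*4°)/9.81 = 363.184 m
apex_dist = R/2 = 363.184/2 = 181.6 m

181.6 m


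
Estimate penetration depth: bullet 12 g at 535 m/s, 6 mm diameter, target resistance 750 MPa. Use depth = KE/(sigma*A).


A = pi*(d/2)^2 = pi*(6/2)^2 = 28.2743 mm^2
E = 0.5*m*v^2 = 0.5*0.012*535^2 = 1717.35 J
depth = E/(sigma*A) = 1717.35 J / (750 MPa * 28.2743 mm^2) = 1717.35/(750 * 28.2743) m = 0.0809851 m ≈ 80.99 mm

80.99 mm


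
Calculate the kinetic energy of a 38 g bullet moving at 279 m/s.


E = 0.5*m*v^2 = 0.5*0.038*279^2 = 1479 J

1479 J


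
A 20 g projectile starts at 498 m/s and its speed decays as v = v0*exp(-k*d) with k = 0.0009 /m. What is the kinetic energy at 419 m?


v = v0*exp(-k*d) = 498*exp(-0.0009*419) = 341.552 m/s
E = 0.5*m*v^2 = 0.5*0.02*341.552^2 = 1167 J

1167 J


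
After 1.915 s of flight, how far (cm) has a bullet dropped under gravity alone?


drop = 0.5*g*t^2 = 0.5*9.81*1.915^2 = 17.9877 m ≈ 1799 cm

1799 cm


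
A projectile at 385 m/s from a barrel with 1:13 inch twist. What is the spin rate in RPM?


twist_m = 13*0.0254 = 0.3302 m
spin = v/twist = 385/0.3302 = 1165.96 rev/s
RPM = spin*60 = 1165.96*60 ≈ 69958 RPM

69958 RPM


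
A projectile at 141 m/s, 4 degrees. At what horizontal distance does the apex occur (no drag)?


R = v0^2*sin(2*theta)/g = 141^2*sin(2*4°)/9.81 = 282.049 m
apex_dist = R/2 = 282.049/2 = 141 m

141 m


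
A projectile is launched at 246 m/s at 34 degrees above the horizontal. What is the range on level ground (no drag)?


R = v0^2 * sin(2*theta) / g = 246^2 * sin(2*34°) / 9.81 = 5720 m

5720 m


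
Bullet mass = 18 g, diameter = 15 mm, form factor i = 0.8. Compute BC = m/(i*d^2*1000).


BC = m/(i*d^2*1000) = 18/(0.8 * 15^2 * 1000) = 0.0001

0.0001


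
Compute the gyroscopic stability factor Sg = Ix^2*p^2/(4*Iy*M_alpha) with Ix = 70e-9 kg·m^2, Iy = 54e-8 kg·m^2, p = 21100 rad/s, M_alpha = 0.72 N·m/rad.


Sg = Ix^2 * p^2 / (4 * Iy * M_alpha) = (70e-9)^2 * 21100^2 / (4 * 54e-8 * 0.72) = 1.403

1.403


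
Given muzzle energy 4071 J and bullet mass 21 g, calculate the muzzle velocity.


v = sqrt(2*E/m) = sqrt(2*4071/0.021) = 622.7 m/s

622.7 m/s


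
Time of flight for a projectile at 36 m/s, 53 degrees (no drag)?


T = 2*v0*sin(theta)/g = 2*36*sin(53°)/9.81 = 5.862 s

5.862 s


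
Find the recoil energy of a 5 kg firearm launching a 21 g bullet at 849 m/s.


v_r = m_p*v_p/m_gun = 0.021*849/5 = 3.5658 m/s, E_r = 0.5*m_gun*v_r^2 = 0.5*5*3.5658^2 = 31.79 J

31.79 J


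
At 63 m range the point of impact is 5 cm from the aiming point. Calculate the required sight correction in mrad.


1 mrad subtends 1 cm per 10 m of range, so adj = error_cm / (dist_m / 10) = 5 / (63/10) = 0.7937 mrad

0.7937 mrad


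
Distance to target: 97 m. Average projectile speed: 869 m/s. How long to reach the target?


t = d/v = 97/869 = 0.1116 s

0.1116 s


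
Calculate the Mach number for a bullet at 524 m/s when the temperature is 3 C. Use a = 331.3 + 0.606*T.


a = 331.3 + 0.606*(3) = 333.118 m/s
M = v/a = 524/333.118 = 1.573

1.573


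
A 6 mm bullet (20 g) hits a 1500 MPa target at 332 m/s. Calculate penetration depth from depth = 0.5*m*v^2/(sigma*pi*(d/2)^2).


A = pi*(d/2)^2 = pi*(6/2)^2 = 28.2743 mm^2
E = 0.5*m*v^2 = 0.5*0.02*332^2 = 1102.24 J
depth = E/(sigma*A) = 1102.24 J / (1500 MPa * 28.2743 mm^2) = 1102.24/(1500 * 28.2743) m = 0.0259892 m ≈ 25.99 mm

25.99 mm


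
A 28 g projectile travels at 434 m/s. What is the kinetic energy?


E = 0.5*m*v^2 = 0.5*0.028*434^2 = 2637 J

2637 J


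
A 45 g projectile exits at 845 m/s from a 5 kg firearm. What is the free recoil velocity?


v_recoil = m_p * v_p / m_gun = 0.045 * 845 / 5 = 7.605 m/s

7.605 m/s


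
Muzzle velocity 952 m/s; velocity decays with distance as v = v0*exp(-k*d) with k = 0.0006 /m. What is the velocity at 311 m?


v = v0*exp(-k*d) = 952*exp(-0.0006*311) = 789.9 m/s

789.9 m/s


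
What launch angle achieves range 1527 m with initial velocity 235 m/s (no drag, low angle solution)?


sin(2*theta) = R*g/v0^2 = 1527*9.81/235^2 = 0.271252, theta = arcsin(0.271252)/2 = 7.869°

7.869 degrees


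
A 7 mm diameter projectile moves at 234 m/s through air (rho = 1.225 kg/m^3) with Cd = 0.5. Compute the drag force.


A = pi*(d/2)^2 = pi*(7/2000)^2 = 3.84845e-05 m^2
Fd = 0.5*Cd*rho*A*v^2 = 0.5*0.5*1.225*3.84845e-05*234^2 = 0.6453 N

0.6453 N


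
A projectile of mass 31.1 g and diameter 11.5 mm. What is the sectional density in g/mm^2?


SD = m/d^2 = 31.1/11.5^2 = 0.2352 g/mm^2

0.2352 g/mm^2


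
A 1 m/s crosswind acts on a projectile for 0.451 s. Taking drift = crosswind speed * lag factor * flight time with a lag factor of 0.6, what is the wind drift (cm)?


drift = v_wind * lag * t = 1 * 0.6 * 0.451 = 0.2706 m ≈ 27.06 cm

27.06 cm


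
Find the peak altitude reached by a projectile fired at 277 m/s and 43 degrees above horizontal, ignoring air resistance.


H = (v0*sin(theta))^2 / (2g) = (277*sin(43°))^2 / (2*9.81) = 1819 m

1819 m


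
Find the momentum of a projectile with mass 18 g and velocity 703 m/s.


p = m*v = 0.018*703 = 12.65 kg·m/s

12.65 kg·m/s


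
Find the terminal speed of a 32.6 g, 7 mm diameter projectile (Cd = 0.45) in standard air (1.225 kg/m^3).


A = pi*(d/2)^2 = pi*(7/2000)^2 = 3.84845e-05 m^2
vt = sqrt(2mg/(Cd*rho*A)) = sqrt(2*0.0326*9.81/(0.45 * 1.225 * 3.84845e-05)) = 173.6 m/s

173.6 m/s


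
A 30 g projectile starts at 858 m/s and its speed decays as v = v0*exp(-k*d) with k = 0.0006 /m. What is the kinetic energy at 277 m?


v = v0*exp(-k*d) = 858*exp(-0.0006*277) = 726.62 m/s
E = 0.5*m*v^2 = 0.5*0.03*726.62^2 = 7920 J

7920 J


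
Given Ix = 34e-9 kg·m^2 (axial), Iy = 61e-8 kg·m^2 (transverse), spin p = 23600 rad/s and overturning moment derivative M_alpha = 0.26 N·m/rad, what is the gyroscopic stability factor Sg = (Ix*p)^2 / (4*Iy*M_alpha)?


Sg = Ix^2 * p^2 / (4 * Iy * M_alpha) = (34e-9)^2 * 23600^2 / (4 * 61e-8 * 0.26) = 1.015

1.015


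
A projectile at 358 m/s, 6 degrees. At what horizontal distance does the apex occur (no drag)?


R = v0^2*sin(2*theta)/g = 358^2*sin(2*6°)/9.81 = 2716.29 m
apex_dist = R/2 = 2716.29/2 = 1358 m

1358 m


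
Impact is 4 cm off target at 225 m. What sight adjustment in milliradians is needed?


1 mrad subtends 1 cm per 10 m of range, so adj = error_cm / (dist_m / 10) = 4 / (225/10) = 0.1778 mrad

0.1778 mrad


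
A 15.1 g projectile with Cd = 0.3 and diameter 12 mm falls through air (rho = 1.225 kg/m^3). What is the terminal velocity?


A = pi*(d/2)^2 = pi*(12/2000)^2 = 1.13097e-04 m^2
vt = sqrt(2mg/(Cd*rho*A)) = sqrt(2*0.0151*9.81/(0.3 * 1.225 * 1.13097e-04)) = 84.43 m/s

84.43 m/s


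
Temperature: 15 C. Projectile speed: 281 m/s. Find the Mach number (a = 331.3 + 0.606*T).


a = 331.3 + 0.606*(15) = 340.39 m/s
M = v/a = 281/340.39 = 0.8255

0.8255


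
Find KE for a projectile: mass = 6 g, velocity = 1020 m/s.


E = 0.5*m*v^2 = 0.5*0.006*1020^2 = 3121 J

3121 J


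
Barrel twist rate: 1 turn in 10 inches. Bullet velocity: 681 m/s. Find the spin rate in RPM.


twist_m = 10*0.0254 = 0.254 m
spin = v/twist = 681/0.254 = 2681.102 rev/s
RPM = spin*60 = 2681.102*60 ≈ 160866 RPM

160866 RPM


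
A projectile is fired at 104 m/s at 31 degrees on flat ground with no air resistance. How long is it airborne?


T = 2*v0*sin(theta)/g = 2*104*sin(31°)/9.81 = 10.92 s

10.92 s


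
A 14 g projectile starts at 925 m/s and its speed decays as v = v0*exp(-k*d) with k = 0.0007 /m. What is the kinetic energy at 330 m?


v = v0*exp(-k*d) = 925*exp(-0.0007*330) = 734.209 m/s
E = 0.5*m*v^2 = 0.5*0.014*734.209^2 = 3773 J

3773 J


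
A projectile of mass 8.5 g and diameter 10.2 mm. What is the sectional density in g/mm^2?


SD = m/d^2 = 8.5/10.2^2 = 0.0817 g/mm^2

0.0817 g/mm^2


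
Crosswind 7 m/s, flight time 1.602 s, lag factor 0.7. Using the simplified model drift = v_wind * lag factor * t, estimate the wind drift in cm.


drift = v_wind * lag * t = 7 * 0.7 * 1.602 = 7.8498 m ≈ 785 cm

785 cm


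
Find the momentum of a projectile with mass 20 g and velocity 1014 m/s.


p = m*v = 0.02*1014 = 20.28 kg·m/s

20.28 kg·m/s


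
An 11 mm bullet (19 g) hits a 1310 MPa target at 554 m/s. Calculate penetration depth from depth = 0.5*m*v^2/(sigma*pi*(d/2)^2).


A = pi*(d/2)^2 = pi*(11/2)^2 = 95.0332 mm^2
E = 0.5*m*v^2 = 0.5*0.019*554^2 = 2915.7 J
depth = E/(sigma*A) = 2915.7 J / (1310 MPa * 95.0332 mm^2) = 2915.7/(1310 * 95.0332) m = 0.0234205 m ≈ 23.42 mm

23.42 mm


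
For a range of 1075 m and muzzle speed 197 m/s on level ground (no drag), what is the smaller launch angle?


sin(2*theta) = R*g/v0^2 = 1075*9.81/197^2 = 0.271735, theta = arcsin(0.271735)/2 = 7.884°

7.884 degrees


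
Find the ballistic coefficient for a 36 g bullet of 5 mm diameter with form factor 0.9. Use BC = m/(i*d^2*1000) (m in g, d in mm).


BC = m/(i*d^2*1000) = 36/(0.9 * 5^2 * 1000) = 0.0016

0.0016


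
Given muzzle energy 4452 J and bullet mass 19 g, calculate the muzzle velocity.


v = sqrt(2*E/m) = sqrt(2*4452/0.019) = 684.6 m/s

684.6 m/s


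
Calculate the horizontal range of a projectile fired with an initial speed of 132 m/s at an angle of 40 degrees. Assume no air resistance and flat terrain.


R = v0^2 * sin(2*theta) / g = 132^2 * sin(2*40°) / 9.81 = 1749 m

1749 m


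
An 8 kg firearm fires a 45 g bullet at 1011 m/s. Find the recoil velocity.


v_recoil = m_p * v_p / m_gun = 0.045 * 1011 / 8 = 5.687 m/s

5.687 m/s


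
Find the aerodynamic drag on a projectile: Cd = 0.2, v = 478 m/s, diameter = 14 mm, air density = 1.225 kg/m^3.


A = pi*(d/2)^2 = pi*(14/2000)^2 = 1.53938e-04 m^2
Fd = 0.5*Cd*rho*A*v^2 = 0.5*0.2*1.225*1.53938e-04*478^2 = 4.309 N

4.309 N


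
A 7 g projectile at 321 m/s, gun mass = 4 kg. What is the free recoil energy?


v_r = m_p*v_p/m_gun = 0.007*321/4 = 0.56175 m/s, E_r = 0.5*m_gun*v_r^2 = 0.5*4*0.56175^2 = 0.6311 J

0.6311 J


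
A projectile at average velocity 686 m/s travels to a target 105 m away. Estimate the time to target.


t = d/v = 105/686 = 0.1531 s

0.1531 s


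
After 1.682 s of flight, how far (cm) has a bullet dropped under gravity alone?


drop = 0.5*g*t^2 = 0.5*9.81*1.682^2 = 13.8769 m ≈ 1388 cm

1388 cm


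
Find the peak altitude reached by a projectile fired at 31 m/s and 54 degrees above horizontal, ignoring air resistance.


H = (v0*sin(theta))^2 / (2g) = (31*sin(54°))^2 / (2*9.81) = 32.06 m

32.06 m


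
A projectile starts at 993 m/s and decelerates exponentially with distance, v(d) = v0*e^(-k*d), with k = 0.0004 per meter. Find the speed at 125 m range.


v = v0*exp(-k*d) = 993*exp(-0.0004*125) = 944.6 m/s

944.6 m/s


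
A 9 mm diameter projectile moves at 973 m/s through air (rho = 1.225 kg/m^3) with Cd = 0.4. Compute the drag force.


A = pi*(d/2)^2 = pi*(9/2000)^2 = 6.36173e-05 m^2
Fd = 0.5*Cd*rho*A*v^2 = 0.5*0.4*1.225*6.36173e-05*973^2 = 14.76 N

14.76 N


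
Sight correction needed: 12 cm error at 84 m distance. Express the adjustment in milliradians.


1 mrad subtends 1 cm per 10 m of range, so adj = error_cm / (dist_m / 10) = 12 / (84/10) = 1.429 mrad

1.429 mrad


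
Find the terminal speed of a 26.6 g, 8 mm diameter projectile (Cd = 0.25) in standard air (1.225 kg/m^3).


A = pi*(d/2)^2 = pi*(8/2000)^2 = 5.02655e-05 m^2
vt = sqrt(2mg/(Cd*rho*A)) = sqrt(2*0.0266*9.81/(0.25 * 1.225 * 5.02655e-05)) = 184.1 m/s

184.1 m/s


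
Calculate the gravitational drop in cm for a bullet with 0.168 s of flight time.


drop = 0.5*g*t^2 = 0.5*9.81*0.168^2 = 0.138439 m ≈ 13.84 cm

13.84 cm


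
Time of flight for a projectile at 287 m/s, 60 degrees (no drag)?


T = 2*v0*sin(theta)/g = 2*287*sin(60°)/9.81 = 50.67 s

50.67 s


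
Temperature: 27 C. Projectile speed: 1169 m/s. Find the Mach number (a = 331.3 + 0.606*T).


a = 331.3 + 0.606*(27) = 347.662 m/s
M = v/a = 1169/347.662 = 3.362

3.362


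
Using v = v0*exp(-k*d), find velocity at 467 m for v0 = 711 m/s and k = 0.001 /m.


v = v0*exp(-k*d) = 711*exp(-0.001*467) = 445.7 m/s

445.7 m/s


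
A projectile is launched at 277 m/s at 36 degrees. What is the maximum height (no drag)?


H = (v0*sin(theta))^2 / (2g) = (277*sin(36°))^2 / (2*9.81) = 1351 m

1351 m


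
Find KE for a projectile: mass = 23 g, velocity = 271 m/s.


E = 0.5*m*v^2 = 0.5*0.023*271^2 = 844.6 J

844.6 J


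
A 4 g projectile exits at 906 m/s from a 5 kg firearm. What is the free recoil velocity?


v_recoil = m_p * v_p / m_gun = 0.004 * 906 / 5 = 0.7248 m/s

0.7248 m/s


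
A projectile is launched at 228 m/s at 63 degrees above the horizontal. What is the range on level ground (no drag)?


R = v0^2 * sin(2*theta) / g = 228^2 * sin(2*63°) / 9.81 = 4287 m

4287 m


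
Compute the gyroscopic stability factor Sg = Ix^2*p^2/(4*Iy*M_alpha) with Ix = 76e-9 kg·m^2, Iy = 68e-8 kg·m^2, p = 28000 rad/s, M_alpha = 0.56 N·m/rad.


Sg = Ix^2 * p^2 / (4 * Iy * M_alpha) = (76e-9)^2 * 28000^2 / (4 * 68e-8 * 0.56) = 2.973

2.973


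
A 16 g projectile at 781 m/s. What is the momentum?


p = m*v = 0.016*781 = 12.5 kg·m/s

12.5 kg·m/s


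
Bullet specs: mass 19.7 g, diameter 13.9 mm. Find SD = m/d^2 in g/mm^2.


SD = m/d^2 = 19.7/13.9^2 = 0.102 g/mm^2

0.102 g/mm^2


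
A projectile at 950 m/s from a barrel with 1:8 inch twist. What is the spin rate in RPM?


twist_m = 8*0.0254 = 0.2032 m
spin = v/twist = 950/0.2032 = 4675.197 rev/s
RPM = spin*60 = 4675.197*60 ≈ 280512 RPM

280512 RPM


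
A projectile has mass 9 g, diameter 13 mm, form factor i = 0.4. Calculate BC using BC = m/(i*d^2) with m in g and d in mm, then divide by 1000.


BC = m/(i*d^2*1000) = 9/(0.4 * 13^2 * 1000) = 0.0001331

0.0001331


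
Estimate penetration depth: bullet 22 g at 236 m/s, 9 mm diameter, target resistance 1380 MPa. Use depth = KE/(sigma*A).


A = pi*(d/2)^2 = pi*(9/2)^2 = 63.6173 mm^2
E = 0.5*m*v^2 = 0.5*0.022*236^2 = 612.656 J
depth = E/(sigma*A) = 612.656 J / (1380 MPa * 63.6173 mm^2) = 612.656/(1380 * 63.6173) m = 0.00697851 m ≈ 6.979 mm

6.979 mm


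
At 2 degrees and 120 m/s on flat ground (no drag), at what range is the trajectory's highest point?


R = v0^2*sin(2*theta)/g = 120^2*sin(2*2°)/9.81 = 102.395 m
apex_dist = R/2 = 102.395/2 = 51.2 m

51.2 m


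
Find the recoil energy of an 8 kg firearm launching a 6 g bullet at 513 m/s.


v_r = m_p*v_p/m_gun = 0.006*513/8 = 0.38475 m/s, E_r = 0.5*m_gun*v_r^2 = 0.5*8*0.38475^2 = 0.5921 J

0.5921 J


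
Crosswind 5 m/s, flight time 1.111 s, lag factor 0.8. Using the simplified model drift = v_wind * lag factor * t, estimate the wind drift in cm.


drift = v_wind * lag * t = 5 * 0.8 * 1.111 = 4.444 m ≈ 444.4 cm

444.4 cm


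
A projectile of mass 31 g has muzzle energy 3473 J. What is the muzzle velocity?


v = sqrt(2*E/m) = sqrt(2*3473/0.031) = 473.4 m/s

473.4 m/s


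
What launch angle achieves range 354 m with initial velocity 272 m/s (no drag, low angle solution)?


sin(2*theta) = R*g/v0^2 = 354*9.81/272^2 = 0.0469391, theta = arcsin(0.0469391)/2 = 1.345°

1.345 degrees


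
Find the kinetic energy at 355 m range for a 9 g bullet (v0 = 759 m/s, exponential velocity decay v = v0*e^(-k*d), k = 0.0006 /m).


v = v0*exp(-k*d) = 759*exp(-0.0006*355) = 613.391 m/s
E = 0.5*m*v^2 = 0.5*0.009*613.391^2 = 1693 J

1693 J


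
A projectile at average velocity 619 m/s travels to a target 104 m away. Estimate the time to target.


t = d/v = 104/619 = 0.168 s

0.168 s


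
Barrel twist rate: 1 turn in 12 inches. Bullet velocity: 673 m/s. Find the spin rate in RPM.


twist_m = 12*0.0254 = 0.3048 m
spin = v/twist = 673/0.3048 = 2208.005 rev/s
RPM = spin*60 = 2208.005*60 ≈ 132480 RPM

132480 RPM


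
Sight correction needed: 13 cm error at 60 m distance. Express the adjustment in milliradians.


1 mrad subtends 1 cm per 10 m of range, so adj = error_cm / (dist_m / 10) = 13 / (60/10) = 2.167 mrad

2.167 mrad


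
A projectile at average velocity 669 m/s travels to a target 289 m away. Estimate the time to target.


t = d/v = 289/669 = 0.432 s

0.432 s


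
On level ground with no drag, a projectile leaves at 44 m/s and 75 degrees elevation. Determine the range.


R = v0^2 * sin(2*theta) / g = 44^2 * sin(2*75°) / 9.81 = 98.67 m

98.67 m


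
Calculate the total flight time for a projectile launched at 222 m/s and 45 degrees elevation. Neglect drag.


T = 2*v0*sin(theta)/g = 2*222*sin(45°)/9.81 = 32 s

32 s


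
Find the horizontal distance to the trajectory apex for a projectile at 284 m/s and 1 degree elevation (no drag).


R = v0^2*sin(2*theta)/g = 284^2*sin(2*1°)/9.81 = 286.937 m
apex_dist = R/2 = 286.937/2 = 143.5 m

143.5 m


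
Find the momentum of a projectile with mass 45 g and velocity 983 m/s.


p = m*v = 0.045*983 = 44.23 kg·m/s

44.23 kg·m/s


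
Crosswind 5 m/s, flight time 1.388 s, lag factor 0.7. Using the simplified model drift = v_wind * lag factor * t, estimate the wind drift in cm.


drift = v_wind * lag * t = 5 * 0.7 * 1.388 = 4.858 m ≈ 485.8 cm

485.8 cm


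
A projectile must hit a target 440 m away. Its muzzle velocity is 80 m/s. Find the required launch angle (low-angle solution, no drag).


sin(2*theta) = R*g/v0^2 = 440*9.81/80^2 = 0.674438, theta = arcsin(0.674438)/2 = 21.21°

21.21 degrees


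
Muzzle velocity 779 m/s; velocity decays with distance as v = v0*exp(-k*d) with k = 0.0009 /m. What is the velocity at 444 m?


v = v0*exp(-k*d) = 779*exp(-0.0009*444) = 522.4 m/s

522.4 m/s


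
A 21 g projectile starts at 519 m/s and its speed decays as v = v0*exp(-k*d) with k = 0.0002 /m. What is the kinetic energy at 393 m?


v = v0*exp(-k*d) = 519*exp(-0.0002*393) = 479.769 m/s
E = 0.5*m*v^2 = 0.5*0.021*479.769^2 = 2417 J

2417 J


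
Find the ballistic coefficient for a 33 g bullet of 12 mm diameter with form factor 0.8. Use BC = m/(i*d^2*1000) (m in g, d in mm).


BC = m/(i*d^2*1000) = 33/(0.8 * 12^2 * 1000) = 0.0002865

0.0002865


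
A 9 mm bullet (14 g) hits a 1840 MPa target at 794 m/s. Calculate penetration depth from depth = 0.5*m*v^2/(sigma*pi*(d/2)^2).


A = pi*(d/2)^2 = pi*(9/2)^2 = 63.6173 mm^2
E = 0.5*m*v^2 = 0.5*0.014*794^2 = 4413.05 J
depth = E/(sigma*A) = 4413.05 J / (1840 MPa * 63.6173 mm^2) = 4413.05/(1840 * 63.6173) m = 0.0377004 m ≈ 37.7 mm

37.7 mm


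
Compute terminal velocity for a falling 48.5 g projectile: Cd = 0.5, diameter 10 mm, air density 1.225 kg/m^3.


A = pi*(d/2)^2 = pi*(10/2000)^2 = 7.85398e-05 m^2
vt = sqrt(2mg/(Cd*rho*A)) = sqrt(2*0.0485*9.81/(0.5 * 1.225 * 7.85398e-05)) = 140.6 m/s

140.6 m/s


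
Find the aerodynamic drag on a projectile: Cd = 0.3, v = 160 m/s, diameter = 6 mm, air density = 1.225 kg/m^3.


A = pi*(d/2)^2 = pi*(6/2000)^2 = 2.82743e-05 m^2
Fd = 0.5*Cd*rho*A*v^2 = 0.5*0.3*1.225*2.82743e-05*160^2 = 0.133 N

0.133 N


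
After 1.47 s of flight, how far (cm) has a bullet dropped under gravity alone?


drop = 0.5*g*t^2 = 0.5*9.81*1.47^2 = 10.5992 m ≈ 1060 cm

1060 cm
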